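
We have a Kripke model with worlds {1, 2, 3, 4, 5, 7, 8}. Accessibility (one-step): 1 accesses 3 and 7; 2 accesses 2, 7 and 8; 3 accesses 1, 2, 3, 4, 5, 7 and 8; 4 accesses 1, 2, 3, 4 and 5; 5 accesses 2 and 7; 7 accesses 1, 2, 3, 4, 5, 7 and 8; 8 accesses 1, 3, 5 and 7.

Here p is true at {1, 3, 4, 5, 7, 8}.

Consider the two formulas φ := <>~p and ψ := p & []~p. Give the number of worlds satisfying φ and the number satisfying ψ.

For <>~p:
1: successors {3, 7}; ~p there: 3:F, 7:F. ✗
2: successors {2, 7, 8}; ~p there: 2:T, 7:F, 8:F. ✓
3: successors {1, 2, 3, 4, 5, 7, 8}; ~p there: 1:F, 2:T, 3:F, 4:F, 5:F, 7:F, 8:F. ✓
4: successors {1, 2, 3, 4, 5}; ~p there: 1:F, 2:T, 3:F, 4:F, 5:F. ✓
5: successors {2, 7}; ~p there: 2:T, 7:F. ✓
7: successors {1, 2, 3, 4, 5, 7, 8}; ~p there: 1:F, 2:T, 3:F, 4:F, 5:F, 7:F, 8:F. ✓
8: successors {1, 3, 5, 7}; ~p there: 1:F, 3:F, 5:F, 7:F. ✗
— 5 worlds.
For p & []~p:
1: p is T, []~p is F. ✗
2: p is F, []~p is F. ✗
3: p is T, []~p is F. ✗
4: p is T, []~p is F. ✗
5: p is T, []~p is F. ✗
7: p is T, []~p is F. ✗
8: p is T, []~p is F. ✗
— 0 worlds.

5 and 0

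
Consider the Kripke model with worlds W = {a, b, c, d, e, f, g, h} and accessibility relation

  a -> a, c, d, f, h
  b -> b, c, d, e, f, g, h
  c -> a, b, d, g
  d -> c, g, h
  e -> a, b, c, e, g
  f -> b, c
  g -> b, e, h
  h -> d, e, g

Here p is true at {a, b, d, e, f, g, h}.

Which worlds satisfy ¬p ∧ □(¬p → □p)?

{c}

a: ¬p is F, □(¬p → □p) is T. ✗
b: ¬p is F, □(¬p → □p) is T. ✗
c: ¬p is T, □(¬p → □p) is T. ✓
d: ¬p is F, □(¬p → □p) is T. ✗
e: ¬p is F, □(¬p → □p) is T. ✗
f: ¬p is F, □(¬p → □p) is T. ✗
g: ¬p is F, □(¬p → □p) is T. ✗
h: ¬p is F, □(¬p → □p) is T. ✗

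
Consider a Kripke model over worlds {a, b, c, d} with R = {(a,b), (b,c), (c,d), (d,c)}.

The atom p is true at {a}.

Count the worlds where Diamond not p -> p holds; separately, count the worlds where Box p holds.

For Diamond not p -> p:
a: Diamond not p is T, p is T. ✓
b: Diamond not p is T, p is F. ✗
c: Diamond not p is T, p is F. ✗
d: Diamond not p is T, p is F. ✗
— 1 world.
For Box p:
a: successors {b}; p there: b:F. ✗
b: successors {c}; p there: c:F. ✗
c: successors {d}; p there: d:F. ✗
d: successors {c}; p there: c:F. ✗
— 0 worlds.

1 and 0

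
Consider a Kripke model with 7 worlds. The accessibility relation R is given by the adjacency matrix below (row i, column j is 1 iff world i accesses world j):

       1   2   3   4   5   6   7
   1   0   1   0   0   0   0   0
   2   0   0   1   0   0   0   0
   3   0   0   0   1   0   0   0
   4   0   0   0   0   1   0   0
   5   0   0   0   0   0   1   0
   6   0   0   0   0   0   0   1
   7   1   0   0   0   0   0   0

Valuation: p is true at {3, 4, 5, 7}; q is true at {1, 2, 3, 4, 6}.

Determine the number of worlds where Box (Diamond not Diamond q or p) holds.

4

1: successors {2}; Diamond not Diamond q or p there: 2:F. ✗
2: successors {3}; Diamond not Diamond q or p there: 3:T. ✓
3: successors {4}; Diamond not Diamond q or p there: 4:T. ✓
4: successors {5}; Diamond not Diamond q or p there: 5:T. ✓
5: successors {6}; Diamond not Diamond q or p there: 6:F. ✗
6: successors {7}; Diamond not Diamond q or p there: 7:T. ✓
7: successors {1}; Diamond not Diamond q or p there: 1:F. ✗
Satisfying worlds: {2, 3, 4, 6}.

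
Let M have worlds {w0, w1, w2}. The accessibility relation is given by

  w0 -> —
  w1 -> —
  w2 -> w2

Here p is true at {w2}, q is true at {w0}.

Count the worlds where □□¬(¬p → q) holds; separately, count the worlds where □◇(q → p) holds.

2 and 3

For □□¬(¬p → q):
w0: no successors, so □□¬(¬p → q) holds vacuously. ✓
w1: no successors, so □□¬(¬p → q) holds vacuously. ✓
w2: successors {w2}; □¬(¬p → q) there: w2:F. ✗
— 2 worlds.
For □◇(q → p):
w0: no successors, so □◇(q → p) holds vacuously. ✓
w1: no successors, so □◇(q → p) holds vacuously. ✓
w2: successors {w2}; ◇(q → p) there: w2:T. ✓
— 3 worlds.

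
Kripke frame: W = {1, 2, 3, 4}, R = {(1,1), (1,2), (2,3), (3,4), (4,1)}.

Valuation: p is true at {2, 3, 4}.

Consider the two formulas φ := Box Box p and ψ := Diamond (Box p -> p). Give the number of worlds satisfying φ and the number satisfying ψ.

For Box Box p:
1: successors {1, 2}; Box p there: 1:F, 2:T. ✗
2: successors {3}; Box p there: 3:T. ✓
3: successors {4}; Box p there: 4:F. ✗
4: successors {1}; Box p there: 1:F. ✗
— 1 world.
For Diamond (Box p -> p):
1: successors {1, 2}; Box p -> p there: 1:T, 2:T. ✓
2: successors {3}; Box p -> p there: 3:T. ✓
3: successors {4}; Box p -> p there: 4:T. ✓
4: successors {1}; Box p -> p there: 1:T. ✓
— 4 worlds.

1 and 4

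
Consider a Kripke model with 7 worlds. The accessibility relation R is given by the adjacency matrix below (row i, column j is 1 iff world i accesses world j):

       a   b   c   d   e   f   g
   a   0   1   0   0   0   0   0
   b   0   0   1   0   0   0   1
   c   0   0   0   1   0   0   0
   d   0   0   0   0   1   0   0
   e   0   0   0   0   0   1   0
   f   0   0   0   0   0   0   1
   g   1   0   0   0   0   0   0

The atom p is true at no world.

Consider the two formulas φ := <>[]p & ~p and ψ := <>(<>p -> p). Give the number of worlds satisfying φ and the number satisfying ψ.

0 and 7

For <>[]p & ~p:
a: <>[]p is F, ~p is T. ✗
b: <>[]p is F, ~p is T. ✗
c: <>[]p is F, ~p is T. ✗
d: <>[]p is F, ~p is T. ✗
e: <>[]p is F, ~p is T. ✗
f: <>[]p is F, ~p is T. ✗
g: <>[]p is F, ~p is T. ✗
— 0 worlds.
For <>(<>p -> p):
a: successors {b}; <>p -> p there: b:T. ✓
b: successors {c, g}; <>p -> p there: c:T, g:T. ✓
c: successors {d}; <>p -> p there: d:T. ✓
d: successors {e}; <>p -> p there: e:T. ✓
e: successors {f}; <>p -> p there: f:T. ✓
f: successors {g}; <>p -> p there: g:T. ✓
g: successors {a}; <>p -> p there: a:T. ✓
— 7 worlds.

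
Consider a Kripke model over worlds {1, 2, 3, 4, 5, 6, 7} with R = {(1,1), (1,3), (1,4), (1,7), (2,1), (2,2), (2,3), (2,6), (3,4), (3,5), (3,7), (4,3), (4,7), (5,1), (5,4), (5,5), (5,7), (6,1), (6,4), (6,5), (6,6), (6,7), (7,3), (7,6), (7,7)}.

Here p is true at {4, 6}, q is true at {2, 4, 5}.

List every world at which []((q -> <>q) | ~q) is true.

1: successors {1, 3, 4, 7}; (q -> <>q) | ~q there: 1:T, 3:T, 4:F, 7:T. ✗
2: successors {1, 2, 3, 6}; (q -> <>q) | ~q there: 1:T, 2:T, 3:T, 6:T. ✓
3: successors {4, 5, 7}; (q -> <>q) | ~q there: 4:F, 5:T, 7:T. ✗
4: successors {3, 7}; (q -> <>q) | ~q there: 3:T, 7:T. ✓
5: successors {1, 4, 5, 7}; (q -> <>q) | ~q there: 1:T, 4:F, 5:T, 7:T. ✗
6: successors {1, 4, 5, 6, 7}; (q -> <>q) | ~q there: 1:T, 4:F, 5:T, 6:T, 7:T. ✗
7: successors {3, 6, 7}; (q -> <>q) | ~q there: 3:T, 6:T, 7:T. ✓

{2, 4, 7}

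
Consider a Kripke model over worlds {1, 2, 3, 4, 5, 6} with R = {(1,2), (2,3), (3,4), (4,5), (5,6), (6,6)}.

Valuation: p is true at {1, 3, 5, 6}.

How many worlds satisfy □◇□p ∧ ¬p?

1: □◇□p is F, ¬p is F. ✗
2: □◇□p is T, ¬p is T. ✓
3: □◇□p is T, ¬p is F. ✗
4: □◇□p is T, ¬p is T. ✓
5: □◇□p is T, ¬p is F. ✗
6: □◇□p is T, ¬p is F. ✗
Satisfying worlds: {2, 4}.

2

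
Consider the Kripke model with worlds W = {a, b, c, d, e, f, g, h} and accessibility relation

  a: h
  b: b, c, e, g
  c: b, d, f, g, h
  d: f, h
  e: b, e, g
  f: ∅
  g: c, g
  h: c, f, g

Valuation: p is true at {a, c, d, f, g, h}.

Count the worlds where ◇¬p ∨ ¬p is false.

a: ◇¬p is F, ¬p is F. ✗
b: ◇¬p is T, ¬p is T. ✓
c: ◇¬p is T, ¬p is F. ✓
d: ◇¬p is F, ¬p is F. ✗
e: ◇¬p is T, ¬p is T. ✓
f: ◇¬p is F, ¬p is F. ✗
g: ◇¬p is F, ¬p is F. ✗
h: ◇¬p is F, ¬p is F. ✗
Satisfying worlds: {b, c, e}.
So ◇¬p ∨ ¬p fails at the other 5 worlds.

5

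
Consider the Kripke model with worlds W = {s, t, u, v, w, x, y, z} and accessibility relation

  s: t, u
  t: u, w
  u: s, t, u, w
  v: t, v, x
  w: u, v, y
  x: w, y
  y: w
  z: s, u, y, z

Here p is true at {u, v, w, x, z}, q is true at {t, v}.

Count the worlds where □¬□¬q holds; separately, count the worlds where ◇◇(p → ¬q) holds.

2 and 8

For □¬□¬q:
s: successors {t, u}; ¬□¬q there: t:F, u:T. ✗
t: successors {u, w}; ¬□¬q there: u:T, w:T. ✓
u: successors {s, t, u, w}; ¬□¬q there: s:T, t:F, u:T, w:T. ✗
v: successors {t, v, x}; ¬□¬q there: t:F, v:T, x:F. ✗
w: successors {u, v, y}; ¬□¬q there: u:T, v:T, y:F. ✗
x: successors {w, y}; ¬□¬q there: w:T, y:F. ✗
y: successors {w}; ¬□¬q there: w:T. ✓
z: successors {s, u, y, z}; ¬□¬q there: s:T, u:T, y:F, z:F. ✗
— 2 worlds.
For ◇◇(p → ¬q):
s: successors {t, u}; ◇(p → ¬q) there: t:T, u:T. ✓
t: successors {u, w}; ◇(p → ¬q) there: u:T, w:T. ✓
u: successors {s, t, u, w}; ◇(p → ¬q) there: s:T, t:T, u:T, w:T. ✓
v: successors {t, v, x}; ◇(p → ¬q) there: t:T, v:T, x:T. ✓
w: successors {u, v, y}; ◇(p → ¬q) there: u:T, v:T, y:T. ✓
x: successors {w, y}; ◇(p → ¬q) there: w:T, y:T. ✓
y: successors {w}; ◇(p → ¬q) there: w:T. ✓
z: successors {s, u, y, z}; ◇(p → ¬q) there: s:T, u:T, y:T, z:T. ✓
— 8 worlds.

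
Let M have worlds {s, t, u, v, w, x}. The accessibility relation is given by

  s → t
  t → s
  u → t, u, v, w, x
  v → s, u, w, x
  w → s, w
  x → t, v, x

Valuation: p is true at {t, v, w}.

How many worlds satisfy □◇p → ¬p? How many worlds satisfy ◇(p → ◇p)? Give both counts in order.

For □◇p → ¬p:
s: □◇p is F, ¬p is T. ✓
t: □◇p is T, ¬p is F. ✗
u: □◇p is F, ¬p is T. ✓
v: □◇p is T, ¬p is F. ✗
w: □◇p is T, ¬p is F. ✗
x: □◇p is F, ¬p is T. ✓
— 3 worlds.
For ◇(p → ◇p):
s: successors {t}; p → ◇p there: t:F. ✗
t: successors {s}; p → ◇p there: s:T. ✓
u: successors {t, u, v, w, x}; p → ◇p there: t:F, u:T, v:T, w:T, x:T. ✓
v: successors {s, u, w, x}; p → ◇p there: s:T, u:T, w:T, x:T. ✓
w: successors {s, w}; p → ◇p there: s:T, w:T. ✓
x: successors {t, v, x}; p → ◇p there: t:F, v:T, x:T. ✓
— 5 worlds.

3 and 5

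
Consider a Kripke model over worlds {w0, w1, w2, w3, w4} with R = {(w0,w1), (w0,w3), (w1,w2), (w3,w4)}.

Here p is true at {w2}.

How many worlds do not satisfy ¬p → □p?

w0: ¬p is T, □p is F. ✗
w1: ¬p is T, □p is T. ✓
w2: ¬p is F, □p is T. ✓
w3: ¬p is T, □p is F. ✗
w4: ¬p is T, □p is T. ✓
Satisfying worlds: {w1, w2, w4}.
So ¬p → □p fails at the other 2 worlds.

2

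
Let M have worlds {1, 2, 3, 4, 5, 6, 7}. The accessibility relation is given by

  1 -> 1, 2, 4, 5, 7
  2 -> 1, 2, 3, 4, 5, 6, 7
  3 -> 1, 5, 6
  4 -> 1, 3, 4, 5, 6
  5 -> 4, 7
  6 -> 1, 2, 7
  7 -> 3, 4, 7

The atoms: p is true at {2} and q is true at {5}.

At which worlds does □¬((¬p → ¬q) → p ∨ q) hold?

{5, 7}

1: successors {1, 2, 4, 5, 7}; ¬((¬p → ¬q) → p ∨ q) there: 1:T, 2:F, 4:T, 5:F, 7:T. ✗
2: successors {1, 2, 3, 4, 5, 6, 7}; ¬((¬p → ¬q) → p ∨ q) there: 1:T, 2:F, 3:T, 4:T, 5:F, 6:T, 7:T. ✗
3: successors {1, 5, 6}; ¬((¬p → ¬q) → p ∨ q) there: 1:T, 5:F, 6:T. ✗
4: successors {1, 3, 4, 5, 6}; ¬((¬p → ¬q) → p ∨ q) there: 1:T, 3:T, 4:T, 5:F, 6:T. ✗
5: successors {4, 7}; ¬((¬p → ¬q) → p ∨ q) there: 4:T, 7:T. ✓
6: successors {1, 2, 7}; ¬((¬p → ¬q) → p ∨ q) there: 1:T, 2:F, 7:T. ✗
7: successors {3, 4, 7}; ¬((¬p → ¬q) → p ∨ q) there: 3:T, 4:T, 7:T. ✓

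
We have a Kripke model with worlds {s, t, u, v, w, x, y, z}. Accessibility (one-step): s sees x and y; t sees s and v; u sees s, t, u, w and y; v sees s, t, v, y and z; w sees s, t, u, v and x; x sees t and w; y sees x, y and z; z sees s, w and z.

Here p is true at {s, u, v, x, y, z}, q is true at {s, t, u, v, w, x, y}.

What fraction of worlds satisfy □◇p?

s: successors {x, y}; ◇p there: x:F, y:T. ✗
t: successors {s, v}; ◇p there: s:T, v:T. ✓
u: successors {s, t, u, w, y}; ◇p there: s:T, t:T, u:T, w:T, y:T. ✓
v: successors {s, t, v, y, z}; ◇p there: s:T, t:T, v:T, y:T, z:T. ✓
w: successors {s, t, u, v, x}; ◇p there: s:T, t:T, u:T, v:T, x:F. ✗
x: successors {t, w}; ◇p there: t:T, w:T. ✓
y: successors {x, y, z}; ◇p there: x:F, y:T, z:T. ✗
z: successors {s, w, z}; ◇p there: s:T, w:T, z:T. ✓
That's 5 of 8 worlds, so 5/8.

5/8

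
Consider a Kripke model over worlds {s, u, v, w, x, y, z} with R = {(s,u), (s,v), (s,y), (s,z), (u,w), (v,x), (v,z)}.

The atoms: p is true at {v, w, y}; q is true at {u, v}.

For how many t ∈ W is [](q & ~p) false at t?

3

s: successors {u, v, y, z}; q & ~p there: u:T, v:F, y:F, z:F. ✗
u: successors {w}; q & ~p there: w:F. ✗
v: successors {x, z}; q & ~p there: x:F, z:F. ✗
w: no successors, so [](q & ~p) holds vacuously. ✓
x: no successors, so [](q & ~p) holds vacuously. ✓
y: no successors, so [](q & ~p) holds vacuously. ✓
z: no successors, so [](q & ~p) holds vacuously. ✓
Satisfying worlds: {w, x, y, z}.
So [](q & ~p) fails at the other 3 worlds.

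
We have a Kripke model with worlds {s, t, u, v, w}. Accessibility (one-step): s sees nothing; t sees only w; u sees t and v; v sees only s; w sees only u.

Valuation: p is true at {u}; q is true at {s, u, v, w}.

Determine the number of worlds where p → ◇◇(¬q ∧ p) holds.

s: p is F, ◇◇(¬q ∧ p) is F. ✓
t: p is F, ◇◇(¬q ∧ p) is F. ✓
u: p is T, ◇◇(¬q ∧ p) is F. ✗
v: p is F, ◇◇(¬q ∧ p) is F. ✓
w: p is F, ◇◇(¬q ∧ p) is F. ✓
Satisfying worlds: {s, t, v, w}.

4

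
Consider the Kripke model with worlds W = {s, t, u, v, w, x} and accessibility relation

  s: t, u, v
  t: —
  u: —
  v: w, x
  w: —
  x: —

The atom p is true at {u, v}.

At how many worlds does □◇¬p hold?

s: successors {t, u, v}; ◇¬p there: t:F, u:F, v:T. ✗
t: no successors, so □◇¬p holds vacuously. ✓
u: no successors, so □◇¬p holds vacuously. ✓
v: successors {w, x}; ◇¬p there: w:F, x:F. ✗
w: no successors, so □◇¬p holds vacuously. ✓
x: no successors, so □◇¬p holds vacuously. ✓
Satisfying worlds: {t, u, w, x}.

4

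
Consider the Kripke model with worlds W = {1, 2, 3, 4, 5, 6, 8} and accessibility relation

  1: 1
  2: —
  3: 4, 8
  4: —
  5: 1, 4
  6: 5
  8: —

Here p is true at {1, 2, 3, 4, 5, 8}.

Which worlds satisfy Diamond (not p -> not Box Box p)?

{1, 3, 5, 6}

1: successors {1}; not p -> not Box Box p there: 1:T. ✓
2: no successors, so Diamond (not p -> not Box Box p) fails. ✗
3: successors {4, 8}; not p -> not Box Box p there: 4:T, 8:T. ✓
4: no successors, so Diamond (not p -> not Box Box p) fails. ✗
5: successors {1, 4}; not p -> not Box Box p there: 1:T, 4:T. ✓
6: successors {5}; not p -> not Box Box p there: 5:T. ✓
8: no successors, so Diamond (not p -> not Box Box p) fails. ✗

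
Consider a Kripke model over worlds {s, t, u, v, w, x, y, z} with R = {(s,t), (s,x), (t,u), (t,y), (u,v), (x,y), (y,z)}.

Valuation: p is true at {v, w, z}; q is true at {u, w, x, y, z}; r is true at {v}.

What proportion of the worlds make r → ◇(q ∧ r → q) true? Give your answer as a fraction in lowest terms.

7/8

s: r is F, ◇(q ∧ r → q) is T. ✓
t: r is F, ◇(q ∧ r → q) is T. ✓
u: r is F, ◇(q ∧ r → q) is T. ✓
v: r is T, ◇(q ∧ r → q) is F. ✗
w: r is F, ◇(q ∧ r → q) is F. ✓
x: r is F, ◇(q ∧ r → q) is T. ✓
y: r is F, ◇(q ∧ r → q) is T. ✓
z: r is F, ◇(q ∧ r → q) is F. ✓
That's 7 of 8 worlds, so 7/8.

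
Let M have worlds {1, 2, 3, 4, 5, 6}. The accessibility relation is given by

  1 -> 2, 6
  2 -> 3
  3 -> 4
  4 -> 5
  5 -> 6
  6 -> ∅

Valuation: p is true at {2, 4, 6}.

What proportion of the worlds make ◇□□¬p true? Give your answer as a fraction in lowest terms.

1: successors {2, 6}; □□¬p there: 2:F, 6:T. ✓
2: successors {3}; □□¬p there: 3:T. ✓
3: successors {4}; □□¬p there: 4:F. ✗
4: successors {5}; □□¬p there: 5:T. ✓
5: successors {6}; □□¬p there: 6:T. ✓
6: no successors, so ◇□□¬p fails. ✗
That's 4 of 6 worlds, so 4/6 = 2/3.

2/3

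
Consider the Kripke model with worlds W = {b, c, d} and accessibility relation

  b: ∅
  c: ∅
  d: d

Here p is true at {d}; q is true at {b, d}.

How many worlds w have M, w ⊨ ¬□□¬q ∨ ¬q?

2

b: ¬□□¬q is F, ¬q is F. ✗
c: ¬□□¬q is F, ¬q is T. ✓
d: ¬□□¬q is T, ¬q is F. ✓
Satisfying worlds: {c, d}.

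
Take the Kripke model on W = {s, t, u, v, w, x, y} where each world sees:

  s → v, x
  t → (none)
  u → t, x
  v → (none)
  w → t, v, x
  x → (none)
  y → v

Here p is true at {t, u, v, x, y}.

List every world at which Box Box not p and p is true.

s: Box Box not p is T, p is F. ✗
t: Box Box not p is T, p is T. ✓
u: Box Box not p is T, p is T. ✓
v: Box Box not p is T, p is T. ✓
w: Box Box not p is T, p is F. ✗
x: Box Box not p is T, p is T. ✓
y: Box Box not p is T, p is T. ✓

{t, u, v, x, y}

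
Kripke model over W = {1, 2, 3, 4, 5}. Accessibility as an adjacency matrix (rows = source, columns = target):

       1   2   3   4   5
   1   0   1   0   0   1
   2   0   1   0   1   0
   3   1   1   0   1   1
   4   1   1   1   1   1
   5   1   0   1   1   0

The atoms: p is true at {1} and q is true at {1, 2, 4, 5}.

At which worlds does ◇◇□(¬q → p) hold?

1: successors {2, 5}; ◇□(¬q → p) there: 2:T, 5:T. ✓
2: successors {2, 4}; ◇□(¬q → p) there: 2:T, 4:T. ✓
3: successors {1, 2, 4, 5}; ◇□(¬q → p) there: 1:T, 2:T, 4:T, 5:T. ✓
4: successors {1, 2, 3, 4, 5}; ◇□(¬q → p) there: 1:T, 2:T, 3:T, 4:T, 5:T. ✓
5: successors {1, 3, 4}; ◇□(¬q → p) there: 1:T, 3:T, 4:T. ✓

{1, 2, 3, 4, 5}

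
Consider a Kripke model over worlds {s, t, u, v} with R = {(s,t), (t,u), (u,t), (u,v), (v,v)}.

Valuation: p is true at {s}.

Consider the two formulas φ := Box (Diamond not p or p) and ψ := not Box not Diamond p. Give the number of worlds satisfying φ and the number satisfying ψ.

4 and 0

For Box (Diamond not p or p):
s: successors {t}; Diamond not p or p there: t:T. ✓
t: successors {u}; Diamond not p or p there: u:T. ✓
u: successors {t, v}; Diamond not p or p there: t:T, v:T. ✓
v: successors {v}; Diamond not p or p there: v:T. ✓
— 4 worlds.
For not Box not Diamond p:
s: Box not Diamond p is T. ✗
t: Box not Diamond p is T. ✗
u: Box not Diamond p is T. ✗
v: Box not Diamond p is T. ✗
— 0 worlds.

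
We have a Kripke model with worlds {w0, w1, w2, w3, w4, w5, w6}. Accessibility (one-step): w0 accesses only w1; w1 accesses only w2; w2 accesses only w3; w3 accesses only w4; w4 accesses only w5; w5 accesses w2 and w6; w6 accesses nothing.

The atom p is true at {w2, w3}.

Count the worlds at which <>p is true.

w0: successors {w1}; p there: w1:F. ✗
w1: successors {w2}; p there: w2:T. ✓
w2: successors {w3}; p there: w3:T. ✓
w3: successors {w4}; p there: w4:F. ✗
w4: successors {w5}; p there: w5:F. ✗
w5: successors {w2, w6}; p there: w2:T, w6:F. ✓
w6: no successors, so <>p fails. ✗
Satisfying worlds: {w1, w2, w5}.

3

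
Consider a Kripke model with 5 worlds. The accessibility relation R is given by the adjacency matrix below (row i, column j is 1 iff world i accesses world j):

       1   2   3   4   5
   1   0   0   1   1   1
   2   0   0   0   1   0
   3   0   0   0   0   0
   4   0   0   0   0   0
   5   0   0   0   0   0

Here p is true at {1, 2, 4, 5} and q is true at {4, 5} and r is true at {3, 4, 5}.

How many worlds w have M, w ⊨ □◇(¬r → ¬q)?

1: successors {3, 4, 5}; ◇(¬r → ¬q) there: 3:F, 4:F, 5:F. ✗
2: successors {4}; ◇(¬r → ¬q) there: 4:F. ✗
3: no successors, so □◇(¬r → ¬q) holds vacuously. ✓
4: no successors, so □◇(¬r → ¬q) holds vacuously. ✓
5: no successors, so □◇(¬r → ¬q) holds vacuously. ✓
Satisfying worlds: {3, 4, 5}.

3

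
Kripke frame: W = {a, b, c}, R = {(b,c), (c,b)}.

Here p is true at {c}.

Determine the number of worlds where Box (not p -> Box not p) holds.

a: no successors, so Box (not p -> Box not p) holds vacuously. ✓
b: successors {c}; not p -> Box not p there: c:T. ✓
c: successors {b}; not p -> Box not p there: b:F. ✗
Satisfying worlds: {a, b}.

2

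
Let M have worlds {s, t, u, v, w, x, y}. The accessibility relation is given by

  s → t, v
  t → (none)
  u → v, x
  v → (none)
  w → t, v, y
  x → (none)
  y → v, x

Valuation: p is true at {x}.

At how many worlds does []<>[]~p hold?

3

s: successors {t, v}; <>[]~p there: t:F, v:F. ✗
t: no successors, so []<>[]~p holds vacuously. ✓
u: successors {v, x}; <>[]~p there: v:F, x:F. ✗
v: no successors, so []<>[]~p holds vacuously. ✓
w: successors {t, v, y}; <>[]~p there: t:F, v:F, y:T. ✗
x: no successors, so []<>[]~p holds vacuously. ✓
y: successors {v, x}; <>[]~p there: v:F, x:F. ✗
Satisfying worlds: {t, v, x}.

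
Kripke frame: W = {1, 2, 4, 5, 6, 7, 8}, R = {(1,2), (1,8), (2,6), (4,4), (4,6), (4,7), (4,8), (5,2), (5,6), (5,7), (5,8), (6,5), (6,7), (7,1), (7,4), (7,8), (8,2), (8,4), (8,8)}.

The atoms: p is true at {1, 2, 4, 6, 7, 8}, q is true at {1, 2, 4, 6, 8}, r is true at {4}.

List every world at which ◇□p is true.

{1, 4, 5, 6, 7, 8}

1: successors {2, 8}; □p there: 2:T, 8:T. ✓
2: successors {6}; □p there: 6:F. ✗
4: successors {4, 6, 7, 8}; □p there: 4:T, 6:F, 7:T, 8:T. ✓
5: successors {2, 6, 7, 8}; □p there: 2:T, 6:F, 7:T, 8:T. ✓
6: successors {5, 7}; □p there: 5:T, 7:T. ✓
7: successors {1, 4, 8}; □p there: 1:T, 4:T, 8:T. ✓
8: successors {2, 4, 8}; □p there: 2:T, 4:T, 8:T. ✓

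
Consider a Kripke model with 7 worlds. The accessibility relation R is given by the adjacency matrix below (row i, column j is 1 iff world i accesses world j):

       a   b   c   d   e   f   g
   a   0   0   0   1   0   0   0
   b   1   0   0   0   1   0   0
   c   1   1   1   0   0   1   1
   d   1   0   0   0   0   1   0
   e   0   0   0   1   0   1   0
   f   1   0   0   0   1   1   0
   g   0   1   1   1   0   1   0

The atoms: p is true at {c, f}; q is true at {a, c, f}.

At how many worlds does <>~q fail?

1

a: successors {d}; ~q there: d:T. ✓
b: successors {a, e}; ~q there: a:F, e:T. ✓
c: successors {a, b, c, f, g}; ~q there: a:F, b:T, c:F, f:F, g:T. ✓
d: successors {a, f}; ~q there: a:F, f:F. ✗
e: successors {d, f}; ~q there: d:T, f:F. ✓
f: successors {a, e, f}; ~q there: a:F, e:T, f:F. ✓
g: successors {b, c, d, f}; ~q there: b:T, c:F, d:T, f:F. ✓
Satisfying worlds: {a, b, c, e, f, g}.
So <>~q fails at the other 1 world.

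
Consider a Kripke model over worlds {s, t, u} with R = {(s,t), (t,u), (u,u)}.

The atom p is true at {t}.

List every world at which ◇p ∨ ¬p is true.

{s, u}

s: ◇p is T, ¬p is T. ✓
t: ◇p is F, ¬p is F. ✗
u: ◇p is F, ¬p is T. ✓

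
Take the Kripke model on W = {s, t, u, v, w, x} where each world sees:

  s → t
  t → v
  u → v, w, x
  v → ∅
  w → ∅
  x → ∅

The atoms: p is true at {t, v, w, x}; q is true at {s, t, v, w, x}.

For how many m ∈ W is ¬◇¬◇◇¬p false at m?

3

s: ◇¬◇◇¬p is T. ✗
t: ◇¬◇◇¬p is T. ✗
u: ◇¬◇◇¬p is T. ✗
v: ◇¬◇◇¬p is F. ✓
w: ◇¬◇◇¬p is F. ✓
x: ◇¬◇◇¬p is F. ✓
Satisfying worlds: {v, w, x}.
So ¬◇¬◇◇¬p fails at the other 3 worlds.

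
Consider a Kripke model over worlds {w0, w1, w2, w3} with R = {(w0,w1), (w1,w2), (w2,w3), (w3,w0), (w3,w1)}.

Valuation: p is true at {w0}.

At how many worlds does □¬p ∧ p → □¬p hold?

w0: □¬p ∧ p is T, □¬p is T. ✓
w1: □¬p ∧ p is F, □¬p is T. ✓
w2: □¬p ∧ p is F, □¬p is T. ✓
w3: □¬p ∧ p is F, □¬p is F. ✓
Satisfying worlds: {w0, w1, w2, w3}.

4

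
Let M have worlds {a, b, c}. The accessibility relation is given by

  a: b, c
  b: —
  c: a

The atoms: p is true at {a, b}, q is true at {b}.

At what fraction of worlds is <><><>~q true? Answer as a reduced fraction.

a: successors {b, c}; <><>~q there: b:F, c:T. ✓
b: no successors, so <><><>~q fails. ✗
c: successors {a}; <><>~q there: a:T. ✓
That's 2 of 3 worlds, so 2/3.

2/3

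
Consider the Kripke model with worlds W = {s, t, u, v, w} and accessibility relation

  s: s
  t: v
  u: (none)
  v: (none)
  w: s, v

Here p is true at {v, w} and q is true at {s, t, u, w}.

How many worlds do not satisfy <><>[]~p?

3

s: successors {s}; <>[]~p there: s:T. ✓
t: successors {v}; <>[]~p there: v:F. ✗
u: no successors, so <><>[]~p fails. ✗
v: no successors, so <><>[]~p fails. ✗
w: successors {s, v}; <>[]~p there: s:T, v:F. ✓
Satisfying worlds: {s, w}.
So <><>[]~p fails at the other 3 worlds.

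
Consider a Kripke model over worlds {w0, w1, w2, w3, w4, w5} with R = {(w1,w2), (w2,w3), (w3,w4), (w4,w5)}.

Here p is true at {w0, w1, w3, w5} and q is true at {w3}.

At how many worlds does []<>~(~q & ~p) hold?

4

w0: no successors, so []<>~(~q & ~p) holds vacuously. ✓
w1: successors {w2}; <>~(~q & ~p) there: w2:T. ✓
w2: successors {w3}; <>~(~q & ~p) there: w3:F. ✗
w3: successors {w4}; <>~(~q & ~p) there: w4:T. ✓
w4: successors {w5}; <>~(~q & ~p) there: w5:F. ✗
w5: no successors, so []<>~(~q & ~p) holds vacuously. ✓
Satisfying worlds: {w0, w1, w3, w5}.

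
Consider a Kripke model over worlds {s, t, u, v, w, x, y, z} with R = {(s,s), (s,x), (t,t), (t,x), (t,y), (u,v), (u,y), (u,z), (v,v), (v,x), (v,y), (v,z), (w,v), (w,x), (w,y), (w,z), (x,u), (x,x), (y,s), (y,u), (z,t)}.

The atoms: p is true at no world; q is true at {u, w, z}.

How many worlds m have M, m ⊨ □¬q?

s: successors {s, x}; ¬q there: s:T, x:T. ✓
t: successors {t, x, y}; ¬q there: t:T, x:T, y:T. ✓
u: successors {v, y, z}; ¬q there: v:T, y:T, z:F. ✗
v: successors {v, x, y, z}; ¬q there: v:T, x:T, y:T, z:F. ✗
w: successors {v, x, y, z}; ¬q there: v:T, x:T, y:T, z:F. ✗
x: successors {u, x}; ¬q there: u:F, x:T. ✗
y: successors {s, u}; ¬q there: s:T, u:F. ✗
z: successors {t}; ¬q there: t:T. ✓
Satisfying worlds: {s, t, z}.

3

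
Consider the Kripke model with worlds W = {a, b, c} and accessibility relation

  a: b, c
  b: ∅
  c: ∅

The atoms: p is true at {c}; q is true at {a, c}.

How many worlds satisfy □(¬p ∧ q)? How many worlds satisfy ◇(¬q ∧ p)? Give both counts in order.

For □(¬p ∧ q):
a: successors {b, c}; ¬p ∧ q there: b:F, c:F. ✗
b: no successors, so □(¬p ∧ q) holds vacuously. ✓
c: no successors, so □(¬p ∧ q) holds vacuously. ✓
— 2 worlds.
For ◇(¬q ∧ p):
a: successors {b, c}; ¬q ∧ p there: b:F, c:F. ✗
b: no successors, so ◇(¬q ∧ p) fails. ✗
c: no successors, so ◇(¬q ∧ p) fails. ✗
— 0 worlds.

2 and 0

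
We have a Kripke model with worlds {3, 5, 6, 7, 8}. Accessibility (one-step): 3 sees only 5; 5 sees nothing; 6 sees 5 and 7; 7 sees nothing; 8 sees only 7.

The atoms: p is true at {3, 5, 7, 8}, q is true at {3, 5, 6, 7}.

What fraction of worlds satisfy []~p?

2/5

3: successors {5}; ~p there: 5:F. ✗
5: no successors, so []~p holds vacuously. ✓
6: successors {5, 7}; ~p there: 5:F, 7:F. ✗
7: no successors, so []~p holds vacuously. ✓
8: successors {7}; ~p there: 7:F. ✗
That's 2 of 5 worlds, so 2/5.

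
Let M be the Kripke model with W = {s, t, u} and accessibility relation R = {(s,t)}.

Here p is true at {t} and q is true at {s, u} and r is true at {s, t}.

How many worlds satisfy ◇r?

1

s: successors {t}; r there: t:T. ✓
t: no successors, so ◇r fails. ✗
u: no successors, so ◇r fails. ✗
Satisfying worlds: {s}.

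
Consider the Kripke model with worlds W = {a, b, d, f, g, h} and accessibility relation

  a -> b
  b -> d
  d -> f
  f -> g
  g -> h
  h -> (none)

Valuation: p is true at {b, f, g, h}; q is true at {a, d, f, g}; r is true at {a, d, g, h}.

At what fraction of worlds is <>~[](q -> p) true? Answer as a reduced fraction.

a: successors {b}; ~[](q -> p) there: b:T. ✓
b: successors {d}; ~[](q -> p) there: d:F. ✗
d: successors {f}; ~[](q -> p) there: f:F. ✗
f: successors {g}; ~[](q -> p) there: g:F. ✗
g: successors {h}; ~[](q -> p) there: h:F. ✗
h: no successors, so <>~[](q -> p) fails. ✗
That's 1 of 6 worlds, so 1/6.

1/6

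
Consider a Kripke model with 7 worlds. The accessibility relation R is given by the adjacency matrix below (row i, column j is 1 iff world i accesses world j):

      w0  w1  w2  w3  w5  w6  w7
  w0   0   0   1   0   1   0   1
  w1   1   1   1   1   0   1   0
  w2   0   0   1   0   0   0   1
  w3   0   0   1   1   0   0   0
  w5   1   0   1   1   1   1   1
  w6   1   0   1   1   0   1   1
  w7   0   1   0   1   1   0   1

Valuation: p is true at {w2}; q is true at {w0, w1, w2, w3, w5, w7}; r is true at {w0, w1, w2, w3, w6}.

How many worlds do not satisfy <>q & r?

2

w0: <>q is T, r is T. ✓
w1: <>q is T, r is T. ✓
w2: <>q is T, r is T. ✓
w3: <>q is T, r is T. ✓
w5: <>q is T, r is F. ✗
w6: <>q is T, r is T. ✓
w7: <>q is T, r is F. ✗
Satisfying worlds: {w0, w1, w2, w3, w6}.
So <>q & r fails at the other 2 worlds.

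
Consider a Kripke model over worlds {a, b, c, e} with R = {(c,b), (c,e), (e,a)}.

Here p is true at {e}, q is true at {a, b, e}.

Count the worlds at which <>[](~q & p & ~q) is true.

a: no successors, so <>[](~q & p & ~q) fails. ✗
b: no successors, so <>[](~q & p & ~q) fails. ✗
c: successors {b, e}; [](~q & p & ~q) there: b:T, e:F. ✓
e: successors {a}; [](~q & p & ~q) there: a:T. ✓
Satisfying worlds: {c, e}.

2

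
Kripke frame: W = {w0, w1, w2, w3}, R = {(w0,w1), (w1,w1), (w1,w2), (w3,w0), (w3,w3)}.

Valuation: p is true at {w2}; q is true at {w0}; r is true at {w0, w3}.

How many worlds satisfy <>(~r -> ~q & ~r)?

3

w0: successors {w1}; ~r -> ~q & ~r there: w1:T. ✓
w1: successors {w1, w2}; ~r -> ~q & ~r there: w1:T, w2:T. ✓
w2: no successors, so <>(~r -> ~q & ~r) fails. ✗
w3: successors {w0, w3}; ~r -> ~q & ~r there: w0:T, w3:T. ✓
Satisfying worlds: {w0, w1, w3}.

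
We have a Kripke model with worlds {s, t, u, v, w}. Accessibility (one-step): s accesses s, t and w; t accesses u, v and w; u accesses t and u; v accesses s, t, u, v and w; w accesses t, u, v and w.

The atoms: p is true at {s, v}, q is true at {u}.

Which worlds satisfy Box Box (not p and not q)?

∅

s: successors {s, t, w}; Box (not p and not q) there: s:F, t:F, w:F. ✗
t: successors {u, v, w}; Box (not p and not q) there: u:F, v:F, w:F. ✗
u: successors {t, u}; Box (not p and not q) there: t:F, u:F. ✗
v: successors {s, t, u, v, w}; Box (not p and not q) there: s:F, t:F, u:F, v:F, w:F. ✗
w: successors {t, u, v, w}; Box (not p and not q) there: t:F, u:F, v:F, w:F. ✗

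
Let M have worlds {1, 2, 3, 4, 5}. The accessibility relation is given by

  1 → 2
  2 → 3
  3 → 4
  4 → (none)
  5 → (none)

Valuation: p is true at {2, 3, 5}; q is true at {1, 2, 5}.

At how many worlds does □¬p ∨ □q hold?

1: □¬p is F, □q is T. ✓
2: □¬p is F, □q is F. ✗
3: □¬p is T, □q is F. ✓
4: □¬p is T, □q is T. ✓
5: □¬p is T, □q is T. ✓
Satisfying worlds: {1, 3, 4, 5}.

4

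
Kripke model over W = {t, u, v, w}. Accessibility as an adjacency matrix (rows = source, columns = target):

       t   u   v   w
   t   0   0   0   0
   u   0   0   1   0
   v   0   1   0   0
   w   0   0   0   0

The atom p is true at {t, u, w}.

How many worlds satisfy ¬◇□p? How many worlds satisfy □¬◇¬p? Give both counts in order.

3 and 3

For ¬◇□p:
t: ◇□p is F. ✓
u: ◇□p is T. ✗
v: ◇□p is F. ✓
w: ◇□p is F. ✓
— 3 worlds.
For □¬◇¬p:
t: no successors, so □¬◇¬p holds vacuously. ✓
u: successors {v}; ¬◇¬p there: v:T. ✓
v: successors {u}; ¬◇¬p there: u:F. ✗
w: no successors, so □¬◇¬p holds vacuously. ✓
— 3 worlds.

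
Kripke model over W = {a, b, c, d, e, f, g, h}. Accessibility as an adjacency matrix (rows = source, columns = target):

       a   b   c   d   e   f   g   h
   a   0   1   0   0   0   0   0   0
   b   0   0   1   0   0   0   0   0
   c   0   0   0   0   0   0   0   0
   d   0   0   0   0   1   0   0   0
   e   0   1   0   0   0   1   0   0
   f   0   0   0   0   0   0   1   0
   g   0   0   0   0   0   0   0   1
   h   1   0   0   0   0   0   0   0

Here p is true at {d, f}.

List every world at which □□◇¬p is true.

{b, c, d, f, g, h}

a: successors {b}; □◇¬p there: b:F. ✗
b: successors {c}; □◇¬p there: c:T. ✓
c: no successors, so □□◇¬p holds vacuously. ✓
d: successors {e}; □◇¬p there: e:T. ✓
e: successors {b, f}; □◇¬p there: b:F, f:T. ✗
f: successors {g}; □◇¬p there: g:T. ✓
g: successors {h}; □◇¬p there: h:T. ✓
h: successors {a}; □◇¬p there: a:T. ✓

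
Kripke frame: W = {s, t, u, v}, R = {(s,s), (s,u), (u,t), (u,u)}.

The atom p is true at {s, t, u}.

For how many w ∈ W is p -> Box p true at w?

s: p is T, Box p is T. ✓
t: p is T, Box p is T. ✓
u: p is T, Box p is T. ✓
v: p is F, Box p is T. ✓
Satisfying worlds: {s, t, u, v}.

4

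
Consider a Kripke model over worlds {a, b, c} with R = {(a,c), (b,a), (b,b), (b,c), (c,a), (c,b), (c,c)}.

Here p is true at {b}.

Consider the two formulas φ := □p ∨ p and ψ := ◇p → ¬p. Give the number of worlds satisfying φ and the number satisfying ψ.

1 and 2

For □p ∨ p:
a: □p is F, p is F. ✗
b: □p is F, p is T. ✓
c: □p is F, p is F. ✗
— 1 world.
For ◇p → ¬p:
a: ◇p is F, ¬p is T. ✓
b: ◇p is T, ¬p is F. ✗
c: ◇p is T, ¬p is T. ✓
— 2 worlds.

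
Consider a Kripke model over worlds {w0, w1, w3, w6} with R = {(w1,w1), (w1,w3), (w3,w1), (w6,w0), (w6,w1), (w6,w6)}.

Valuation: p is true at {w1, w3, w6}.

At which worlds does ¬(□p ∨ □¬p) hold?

w0: □p ∨ □¬p is T. ✗
w1: □p ∨ □¬p is T. ✗
w3: □p ∨ □¬p is T. ✗
w6: □p ∨ □¬p is F. ✓

{w6}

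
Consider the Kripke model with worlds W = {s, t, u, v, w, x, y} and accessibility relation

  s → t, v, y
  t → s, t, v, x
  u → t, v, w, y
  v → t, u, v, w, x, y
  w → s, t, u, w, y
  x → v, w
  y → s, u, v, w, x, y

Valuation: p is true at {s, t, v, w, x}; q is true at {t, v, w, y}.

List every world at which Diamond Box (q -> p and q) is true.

s: successors {t, v, y}; Box (q -> p and q) there: t:T, v:F, y:F. ✓
t: successors {s, t, v, x}; Box (q -> p and q) there: s:F, t:T, v:F, x:T. ✓
u: successors {t, v, w, y}; Box (q -> p and q) there: t:T, v:F, w:F, y:F. ✓
v: successors {t, u, v, w, x, y}; Box (q -> p and q) there: t:T, u:F, v:F, w:F, x:T, y:F. ✓
w: successors {s, t, u, w, y}; Box (q -> p and q) there: s:F, t:T, u:F, w:F, y:F. ✓
x: successors {v, w}; Box (q -> p and q) there: v:F, w:F. ✗
y: successors {s, u, v, w, x, y}; Box (q -> p and q) there: s:F, u:F, v:F, w:F, x:T, y:F. ✓

{s, t, u, v, w, y}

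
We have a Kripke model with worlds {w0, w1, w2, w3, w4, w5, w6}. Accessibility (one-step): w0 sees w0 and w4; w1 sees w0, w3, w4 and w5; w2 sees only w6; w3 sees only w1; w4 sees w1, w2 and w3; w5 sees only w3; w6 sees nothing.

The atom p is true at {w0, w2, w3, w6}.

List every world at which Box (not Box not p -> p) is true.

w0: successors {w0, w4}; not Box not p -> p there: w0:T, w4:F. ✗
w1: successors {w0, w3, w4, w5}; not Box not p -> p there: w0:T, w3:T, w4:F, w5:F. ✗
w2: successors {w6}; not Box not p -> p there: w6:T. ✓
w3: successors {w1}; not Box not p -> p there: w1:F. ✗
w4: successors {w1, w2, w3}; not Box not p -> p there: w1:F, w2:T, w3:T. ✗
w5: successors {w3}; not Box not p -> p there: w3:T. ✓
w6: no successors, so Box (not Box not p -> p) holds vacuously. ✓

{w2, w5, w6}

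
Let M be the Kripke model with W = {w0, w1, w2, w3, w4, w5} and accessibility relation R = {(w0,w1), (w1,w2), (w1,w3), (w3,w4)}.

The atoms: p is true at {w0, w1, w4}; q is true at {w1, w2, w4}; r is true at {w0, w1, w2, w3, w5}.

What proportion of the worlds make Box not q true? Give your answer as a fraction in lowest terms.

1/2

w0: successors {w1}; not q there: w1:F. ✗
w1: successors {w2, w3}; not q there: w2:F, w3:T. ✗
w2: no successors, so Box not q holds vacuously. ✓
w3: successors {w4}; not q there: w4:F. ✗
w4: no successors, so Box not q holds vacuously. ✓
w5: no successors, so Box not q holds vacuously. ✓
That's 3 of 6 worlds, so 3/6 = 1/2.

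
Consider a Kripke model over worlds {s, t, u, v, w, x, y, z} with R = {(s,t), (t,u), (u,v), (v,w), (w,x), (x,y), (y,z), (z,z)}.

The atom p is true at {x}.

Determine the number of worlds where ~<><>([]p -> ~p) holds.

s: <><>([]p -> ~p) is T. ✗
t: <><>([]p -> ~p) is T. ✗
u: <><>([]p -> ~p) is T. ✗
v: <><>([]p -> ~p) is T. ✗
w: <><>([]p -> ~p) is T. ✗
x: <><>([]p -> ~p) is T. ✗
y: <><>([]p -> ~p) is T. ✗
z: <><>([]p -> ~p) is T. ✗
Satisfying worlds: ∅.

0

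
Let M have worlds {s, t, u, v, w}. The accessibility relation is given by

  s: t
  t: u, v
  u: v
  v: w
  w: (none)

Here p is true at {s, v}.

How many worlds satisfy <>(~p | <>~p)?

4

s: successors {t}; ~p | <>~p there: t:T. ✓
t: successors {u, v}; ~p | <>~p there: u:T, v:T. ✓
u: successors {v}; ~p | <>~p there: v:T. ✓
v: successors {w}; ~p | <>~p there: w:T. ✓
w: no successors, so <>(~p | <>~p) fails. ✗
Satisfying worlds: {s, t, u, v}.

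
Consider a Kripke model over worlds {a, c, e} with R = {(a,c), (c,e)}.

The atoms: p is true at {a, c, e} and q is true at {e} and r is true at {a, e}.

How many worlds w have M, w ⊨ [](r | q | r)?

2

a: successors {c}; r | q | r there: c:F. ✗
c: successors {e}; r | q | r there: e:T. ✓
e: no successors, so [](r | q | r) holds vacuously. ✓
Satisfying worlds: {c, e}.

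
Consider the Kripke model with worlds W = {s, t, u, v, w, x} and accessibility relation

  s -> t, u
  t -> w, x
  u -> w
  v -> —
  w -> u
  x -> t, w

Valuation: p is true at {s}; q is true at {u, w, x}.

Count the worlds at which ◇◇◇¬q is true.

s: successors {t, u}; ◇◇¬q there: t:T, u:F. ✓
t: successors {w, x}; ◇◇¬q there: w:F, x:F. ✗
u: successors {w}; ◇◇¬q there: w:F. ✗
v: no successors, so ◇◇◇¬q fails. ✗
w: successors {u}; ◇◇¬q there: u:F. ✗
x: successors {t, w}; ◇◇¬q there: t:T, w:F. ✓
Satisfying worlds: {s, x}.

2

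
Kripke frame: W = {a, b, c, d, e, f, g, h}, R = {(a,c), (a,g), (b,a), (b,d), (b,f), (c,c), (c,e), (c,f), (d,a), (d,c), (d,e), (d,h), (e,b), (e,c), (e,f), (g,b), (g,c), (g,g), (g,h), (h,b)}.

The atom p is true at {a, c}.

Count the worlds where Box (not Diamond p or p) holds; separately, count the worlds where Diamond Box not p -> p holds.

1 and 4

For Box (not Diamond p or p):
a: successors {c, g}; not Diamond p or p there: c:T, g:F. ✗
b: successors {a, d, f}; not Diamond p or p there: a:T, d:F, f:T. ✗
c: successors {c, e, f}; not Diamond p or p there: c:T, e:F, f:T. ✗
d: successors {a, c, e, h}; not Diamond p or p there: a:T, c:T, e:F, h:T. ✗
e: successors {b, c, f}; not Diamond p or p there: b:F, c:T, f:T. ✗
f: no successors, so Box (not Diamond p or p) holds vacuously. ✓
g: successors {b, c, g, h}; not Diamond p or p there: b:F, c:T, g:F, h:T. ✗
h: successors {b}; not Diamond p or p there: b:F. ✗
— 1 world.
For Diamond Box not p -> p:
a: Diamond Box not p is F, p is T. ✓
b: Diamond Box not p is T, p is F. ✗
c: Diamond Box not p is T, p is T. ✓
d: Diamond Box not p is T, p is F. ✗
e: Diamond Box not p is T, p is F. ✗
f: Diamond Box not p is F, p is F. ✓
g: Diamond Box not p is T, p is F. ✗
h: Diamond Box not p is F, p is F. ✓
— 4 worlds.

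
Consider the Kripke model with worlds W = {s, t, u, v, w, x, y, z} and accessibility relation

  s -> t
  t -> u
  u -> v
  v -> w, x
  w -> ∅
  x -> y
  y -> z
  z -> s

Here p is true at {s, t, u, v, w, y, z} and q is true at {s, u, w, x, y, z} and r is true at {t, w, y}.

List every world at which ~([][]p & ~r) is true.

s: [][]p & ~r is T. ✗
t: [][]p & ~r is F. ✓
u: [][]p & ~r is F. ✓
v: [][]p & ~r is T. ✗
w: [][]p & ~r is F. ✓
x: [][]p & ~r is T. ✗
y: [][]p & ~r is F. ✓
z: [][]p & ~r is T. ✗

{t, u, w, y}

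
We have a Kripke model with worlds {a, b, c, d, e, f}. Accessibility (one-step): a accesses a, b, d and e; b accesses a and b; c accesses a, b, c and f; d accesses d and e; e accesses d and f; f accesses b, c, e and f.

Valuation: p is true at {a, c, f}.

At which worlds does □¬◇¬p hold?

∅

a: successors {a, b, d, e}; ¬◇¬p there: a:F, b:F, d:F, e:F. ✗
b: successors {a, b}; ¬◇¬p there: a:F, b:F. ✗
c: successors {a, b, c, f}; ¬◇¬p there: a:F, b:F, c:F, f:F. ✗
d: successors {d, e}; ¬◇¬p there: d:F, e:F. ✗
e: successors {d, f}; ¬◇¬p there: d:F, f:F. ✗
f: successors {b, c, e, f}; ¬◇¬p there: b:F, c:F, e:F, f:F. ✗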